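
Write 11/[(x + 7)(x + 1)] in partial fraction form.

11/(x + 7)(x + 1) = P/(x + 7) + Q/(x + 1). P = 11/(-7 + 1) = -11/6, Q = 11/(-1 + 7) = 11/6
Result: (-11/6)/(x + 7) + (11/6)/(x + 1)


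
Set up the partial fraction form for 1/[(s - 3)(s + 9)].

Distinct linear factors: P/(s - 3) + Q/(s + 9)


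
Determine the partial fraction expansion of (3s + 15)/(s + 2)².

(3s + 15) = A(s + 2) + B. At s = -2: B = 3·(-2) + 15 = 9. Coeff of s: A = 3
Result: 3/(s + 2) + 9/(s + 2)²


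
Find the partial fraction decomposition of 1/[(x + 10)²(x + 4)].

Cover-up at x=-4: R = 1/(-4 + 10)² = 1/36. Cover-up at x=-10: Q = 1/(-10 + 4) = -1/6. Comparing x² coeff: P = -R = -1/36
Result: (-1/36)/(x + 10) - (1/6)/(x + 10)² + (1/36)/(x + 4)


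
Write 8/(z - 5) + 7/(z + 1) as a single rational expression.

Common denominator (z - 5)(z + 1). Numerator: 8(z + 1) + 7(z - 5) = (8z + 8) + (7z - 35) = 15z - 27
Result: (15z - 27)/[(z - 5)(z + 1)]


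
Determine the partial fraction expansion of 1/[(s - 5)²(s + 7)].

Cover-up at s=-7: C = 1/(-7 - 5)² = 1/144. Cover-up at s=5: B = 1/(5 + 7) = 1/12. Comparing s² coeff: A = -C = -1/144
Result: (-1/144)/(s - 5) + (1/12)/(s - 5)² + (1/144)/(s + 7)


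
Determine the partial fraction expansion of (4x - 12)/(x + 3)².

(4x - 12) = α(x + 3) + β. At x = -3: β = 4·(-3) - 12 = -24. Coeff of x: α = 4
Result: 4/(x + 3) - 24/(x + 3)²


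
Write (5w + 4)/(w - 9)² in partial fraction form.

(5w + 4) = α(w - 9) + β. At w = 9: β = 5·9 + 4 = 49. Coeff of w: α = 5
Result: 5/(w - 9) + 49/(w - 9)²


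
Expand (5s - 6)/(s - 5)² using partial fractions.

(5s - 6) = P(s - 5) + Q. At s = 5: Q = 5·5 - 6 = 19. Coeff of s: P = 5
Result: 5/(s - 5) + 19/(s - 5)²


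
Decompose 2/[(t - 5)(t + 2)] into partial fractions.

2/(t - 5)(t + 2) = P/(t - 5) + Q/(t + 2). P = 2/(5 + 2) = 2/7, Q = 2/(-2 - 5) = -2/7
Result: (2/7)/(t - 5) - (2/7)/(t + 2)


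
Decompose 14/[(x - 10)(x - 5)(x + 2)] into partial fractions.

Using cover-up method: α = 7/30, β = -2/5, γ = 1/6
Result: (7/30)/(x - 10) - (2/5)/(x - 5) + (1/6)/(x + 2)


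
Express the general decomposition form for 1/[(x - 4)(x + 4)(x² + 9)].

Two linear + quadratic: P/(x - 4) + Q/(x + 4) + (Rx + S)/(x² + 9)


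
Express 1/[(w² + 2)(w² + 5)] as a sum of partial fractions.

Coefficient matching gives A = C = 0, B = 1/(5-2) = 1/3, D = -B = -1/3
Result: (1/3)/(w² + 2) - (1/3)/(w² + 5)


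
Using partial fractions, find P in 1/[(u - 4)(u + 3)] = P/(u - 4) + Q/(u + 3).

Cover-up at u = 4: P = 1/(4 + 3) = 1/7


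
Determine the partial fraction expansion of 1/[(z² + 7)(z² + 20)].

Coefficient matching gives P = R = 0, Q = 1/(20-7) = 1/13, S = -Q = -1/13
Result: (1/13)/(z² + 7) - (1/13)/(z² + 20)


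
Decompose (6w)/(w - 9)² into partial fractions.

(6w) = P(w - 9) + Q. At w = 9: Q = 6·9 + 0 = 54. Coeff of w: P = 6
Result: 6/(w - 9) + 54/(w - 9)²


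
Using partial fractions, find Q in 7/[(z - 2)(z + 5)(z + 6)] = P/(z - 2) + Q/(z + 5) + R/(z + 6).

Cover-up at z = -5: Q = 7/[(-5 - 2)(-5 + 6)] = 7/[(-7)(1)] = -7/7 = -1


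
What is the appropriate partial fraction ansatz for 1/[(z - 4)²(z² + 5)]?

Repeated linear + quadratic: α/(z - 4) + β/(z - 4)² + (γz + δ)/(z² + 5)


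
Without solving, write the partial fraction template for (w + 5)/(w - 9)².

Repeated linear factor: P/(w - 9) + Q/(w - 9)²


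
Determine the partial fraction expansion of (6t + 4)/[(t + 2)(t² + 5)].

At t=-2: P = (6·(-2) + 4)/((-2)² + 5) = -8/9. Q = -P = 8/9, R = 6 - (-2)·P = 38/9
Result: (-8/9)/(t + 2) + ((8/9)t + 38/9)/(t² + 5)


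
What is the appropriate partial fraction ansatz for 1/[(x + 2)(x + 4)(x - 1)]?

Three distinct linear factors: A/(x + 2) + B/(x + 4) + C/(x - 1)


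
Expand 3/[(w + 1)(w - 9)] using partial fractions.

3/(w + 1)(w - 9) = α/(w + 1) + β/(w - 9). α = 3/(-1 - 9) = -3/10, β = 3/(9 + 1) = 3/10
Result: (-3/10)/(w + 1) + (3/10)/(w - 9)


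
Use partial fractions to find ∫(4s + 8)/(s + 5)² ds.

Decompose: α = 4, β = 4·(-5) + 8 = -12, so (4s + 8)/(s + 5)² = 4/(s + 5) - 12/(s + 5)². Integrate: ∫ α/(s + 5) ds = 4 ln|(s + 5)|; ∫ β/(s + 5)² ds = 12/(s + 5). Sum: 4 ln|(s + 5)| + 12/(s + 5) + C


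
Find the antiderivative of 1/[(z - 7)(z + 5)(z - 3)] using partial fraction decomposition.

Cover-up: P = 1/48, Q = 1/96, R = -1/32. Decomposition: (1/48)/(z - 7) + (1/96)/(z + 5) - (1/32)/(z - 3). Integrate each term: (1/48) ln|(z - 7)| + (1/96) ln|(z + 5)| - (1/32) ln|(z - 3)| + C


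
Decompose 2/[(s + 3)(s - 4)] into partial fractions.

2/(s + 3)(s - 4) = α/(s + 3) + β/(s - 4). α = 2/(-3 - 4) = -2/7, β = 2/(4 + 3) = 2/7
Result: (-2/7)/(s + 3) + (2/7)/(s - 4)


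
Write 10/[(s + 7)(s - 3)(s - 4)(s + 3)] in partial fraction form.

Using Heaviside cover-up: (-1/44)/(s + 7) - (1/6)/(s - 3) + (10/77)/(s - 4) + (5/84)/(s + 3)


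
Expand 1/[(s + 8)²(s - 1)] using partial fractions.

Cover-up at s=1: γ = 1/(1 + 8)² = 1/81. Cover-up at s=-8: β = 1/(-8 - 1) = -1/9. Comparing s² coeff: α = -γ = -1/81
Result: (-1/81)/(s + 8) - (1/9)/(s + 8)² + (1/81)/(s - 1)


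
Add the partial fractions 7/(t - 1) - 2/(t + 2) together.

Common denominator (t - 1)(t + 2). Numerator: 7(t + 2) - 2(t - 1) = (7t + 14) - (2t - 2) = 5t + 16
Result: (5t + 16)/[(t - 1)(t + 2)]


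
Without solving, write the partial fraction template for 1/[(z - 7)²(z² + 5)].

Repeated linear + quadratic: A/(z - 7) + B/(z - 7)² + (Cz + D)/(z² + 5)


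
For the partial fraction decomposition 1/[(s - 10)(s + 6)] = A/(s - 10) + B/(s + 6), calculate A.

Cover-up at s = 10: A = 1/(10 + 6) = 1/16


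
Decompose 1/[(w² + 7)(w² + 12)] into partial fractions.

Coefficient matching gives P = R = 0, Q = 1/(12-7) = 1/5, S = -Q = -1/5
Result: (1/5)/(w² + 7) - (1/5)/(w² + 12)


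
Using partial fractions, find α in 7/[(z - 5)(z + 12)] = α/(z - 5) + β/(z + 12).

Cover-up at z = 5: α = 7/(5 + 12) = 7/17


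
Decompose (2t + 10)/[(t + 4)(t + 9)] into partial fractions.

At t=-4: P = (2·(-4) + 10)/(-4 + 9) = 2/5. At t=-9: Q = (2·(-9) + 10)/(-9 + 4) = 8/5
Result: (2/5)/(t + 4) + (8/5)/(t + 9)


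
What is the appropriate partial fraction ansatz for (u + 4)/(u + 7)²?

Repeated linear factor: A/(u + 7) + B/(u + 7)²


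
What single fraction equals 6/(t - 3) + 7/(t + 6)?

Common denominator (t - 3)(t + 6). Numerator: 6(t + 6) + 7(t - 3) = (6t + 36) + (7t - 21) = 13t + 15
Result: (13t + 15)/[(t - 3)(t + 6)]


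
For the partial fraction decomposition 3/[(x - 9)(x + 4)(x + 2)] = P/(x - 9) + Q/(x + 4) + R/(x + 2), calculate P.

Cover-up at x = 9: P = 3/[(9 + 4)(9 + 2)] = 3/[(13)(11)] = 3/143


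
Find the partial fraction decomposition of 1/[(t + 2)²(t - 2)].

Cover-up at t=2: γ = 1/(2 + 2)² = 1/16. Cover-up at t=-2: β = 1/(-2 - 2) = -1/4. Comparing t² coeff: α = -γ = -1/16
Result: (-1/16)/(t + 2) - (1/4)/(t + 2)² + (1/16)/(t - 2)


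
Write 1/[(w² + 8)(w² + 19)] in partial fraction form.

Coefficient matching gives P = R = 0, Q = 1/(19-8) = 1/11, S = -Q = -1/11
Result: (1/11)/(w² + 8) - (1/11)/(w² + 19)


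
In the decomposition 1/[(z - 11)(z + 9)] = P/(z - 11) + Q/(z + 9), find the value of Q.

Cover-up at z = -9: Q = 1/(-9 - 11) = -1/20


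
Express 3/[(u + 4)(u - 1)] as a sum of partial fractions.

3/(u + 4)(u - 1) = α/(u + 4) + β/(u - 1). α = 3/(-4 - 1) = -3/5, β = 3/(1 + 4) = 3/5
Result: (-3/5)/(u + 4) + (3/5)/(u - 1)


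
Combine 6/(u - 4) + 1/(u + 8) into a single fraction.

Common denominator (u - 4)(u + 8). Numerator: 6(u + 8) + 1(u - 4) = (6u + 48) + (u - 4) = 7u + 44
Result: (7u + 44)/[(u - 4)(u + 8)]


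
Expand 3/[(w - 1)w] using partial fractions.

3/(w - 1)w = A/(w - 1) + B/w. A = 3/(1 - 0) = 3, B = 3/(0 - 1) = -3
Result: 3/(w - 1) - 3/w


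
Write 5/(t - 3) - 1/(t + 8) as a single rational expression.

Common denominator (t - 3)(t + 8). Numerator: 5(t + 8) - 1(t - 3) = (5t + 40) - (t - 3) = 4t + 43
Result: (4t + 43)/[(t - 3)(t + 8)]


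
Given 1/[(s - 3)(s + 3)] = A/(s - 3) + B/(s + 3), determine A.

Cover-up at s = 3: A = 1/(3 + 3) = 1/6


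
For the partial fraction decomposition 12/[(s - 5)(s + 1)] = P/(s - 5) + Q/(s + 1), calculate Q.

Cover-up at s = -1: Q = 12/(-1 - 5) = -12/6 = -2


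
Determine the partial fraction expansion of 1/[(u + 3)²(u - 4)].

Cover-up at u=4: C = 1/(4 + 3)² = 1/49. Cover-up at u=-3: B = 1/(-3 - 4) = -1/7. Comparing u² coeff: A = -C = -1/49
Result: (-1/49)/(u + 3) - (1/7)/(u + 3)² + (1/49)/(u - 4)


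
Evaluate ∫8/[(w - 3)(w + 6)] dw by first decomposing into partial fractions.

Decompose: 8/[(w - 3)(w + 6)] = (8/9)/(w - 3) - (8/9)/(w + 6). Integrate each term: (8/9) ln|(w - 3)| - (8/9) ln|(w + 6)| + C


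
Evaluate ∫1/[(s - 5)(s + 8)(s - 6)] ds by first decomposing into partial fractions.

Cover-up: α = -1/13, β = 1/182, γ = 1/14. Decomposition: (-1/13)/(s - 5) + (1/182)/(s + 8) + (1/14)/(s - 6). Integrate each term: (-1/13) ln|(s - 5)| + (1/182) ln|(s + 8)| + (1/14) ln|(s - 6)| + C


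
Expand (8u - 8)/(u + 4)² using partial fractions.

(8u - 8) = α(u + 4) + β. At u = -4: β = 8·(-4) - 8 = -40. Coeff of u: α = 8
Result: 8/(u + 4) - 40/(u + 4)²


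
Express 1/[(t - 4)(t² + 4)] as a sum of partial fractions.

Cover-up at t = 4: A = 1/(4² + 4) = 1/20. Then B = -A = -1/20, C = -A·(0 + 4) = -1/5
Result: (1/20)/(t - 4) - ((1/20)t + 1/5)/(t² + 4)


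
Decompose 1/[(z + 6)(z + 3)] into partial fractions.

1/(z + 6)(z + 3) = α/(z + 6) + β/(z + 3). α = 1/(-6 + 3) = -1/3, β = 1/(-3 + 6) = 1/3
Result: (-1/3)/(z + 6) + (1/3)/(z + 3)


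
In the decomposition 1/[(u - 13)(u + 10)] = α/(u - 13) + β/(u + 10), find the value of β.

Cover-up at u = -10: β = 1/(-10 - 13) = -1/23


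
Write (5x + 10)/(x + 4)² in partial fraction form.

(5x + 10) = α(x + 4) + β. At x = -4: β = 5·(-4) + 10 = -10. Coeff of x: α = 5
Result: 5/(x + 4) - 10/(x + 4)²


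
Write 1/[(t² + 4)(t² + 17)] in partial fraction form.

Coefficient matching gives P = R = 0, Q = 1/(17-4) = 1/13, S = -Q = -1/13
Result: (1/13)/(t² + 4) - (1/13)/(t² + 17)


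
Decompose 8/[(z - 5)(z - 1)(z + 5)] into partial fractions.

Using cover-up method: α = 1/5, β = -1/3, γ = 2/15
Result: (1/5)/(z - 5) - (1/3)/(z - 1) + (2/15)/(z + 5)


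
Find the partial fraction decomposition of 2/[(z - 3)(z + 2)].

2/(z - 3)(z + 2) = P/(z - 3) + Q/(z + 2). P = 2/(3 + 2) = 2/5, Q = 2/(-2 - 3) = -2/5
Result: (2/5)/(z - 3) - (2/5)/(z + 2)


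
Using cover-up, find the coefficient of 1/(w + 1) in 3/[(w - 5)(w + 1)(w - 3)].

Cover (w + 1), set w=-1: 3/[(-1 - 5)(-1 - 3)] = 1/8


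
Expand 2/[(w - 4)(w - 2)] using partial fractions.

2/(w - 4)(w - 2) = A/(w - 4) + B/(w - 2). A = 2/(4 - 2) = 1, B = 2/(2 - 4) = -1
Result: 1/(w - 4) - 1/(w - 2)


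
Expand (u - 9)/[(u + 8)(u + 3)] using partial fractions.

At u=-8: A = (1·(-8) - 9)/(-8 + 3) = 17/5. At u=-3: B = (1·(-3) - 9)/(-3 + 8) = -12/5
Result: (17/5)/(u + 8) - (12/5)/(u + 3)


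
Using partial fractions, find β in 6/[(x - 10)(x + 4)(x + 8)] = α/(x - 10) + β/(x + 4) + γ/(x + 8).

Cover-up at x = -4: β = 6/[(-4 - 10)(-4 + 8)] = 6/[(-14)(4)] = -6/56 = -3/28


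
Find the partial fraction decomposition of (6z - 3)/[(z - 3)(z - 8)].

At z=3: P = (6·3 - 3)/(3 - 8) = -3. At z=8: Q = (6·8 - 3)/(8 - 3) = 9
Result: -3/(z - 3) + 9/(z - 8)


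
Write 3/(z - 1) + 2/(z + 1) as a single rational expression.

Common denominator (z - 1)(z + 1). Numerator: 3(z + 1) + 2(z - 1) = (3z + 3) + (2z - 2) = 5z + 1
Result: (5z + 1)/[(z - 1)(z + 1)]


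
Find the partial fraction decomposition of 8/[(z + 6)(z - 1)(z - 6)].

Using cover-up method: P = 2/21, Q = -8/35, R = 2/15
Result: (2/21)/(z + 6) - (8/35)/(z - 1) + (2/15)/(z - 6)


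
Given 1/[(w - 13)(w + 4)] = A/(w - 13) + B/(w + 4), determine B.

Cover-up at w = -4: B = 1/(-4 - 13) = -1/17


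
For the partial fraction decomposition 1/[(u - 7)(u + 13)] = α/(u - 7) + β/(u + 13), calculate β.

Cover-up at u = -13: β = 1/(-13 - 7) = -1/20


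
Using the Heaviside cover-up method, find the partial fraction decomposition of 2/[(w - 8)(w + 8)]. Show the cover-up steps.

Cover (w - 8): set w=8, get α = 2/(8 + 8) = 1/8. Cover (w + 8): set w=-8, get β = 2/(-8 - 8) = -1/8.
Result: (1/8)/(w - 8) - (1/8)/(w + 8)


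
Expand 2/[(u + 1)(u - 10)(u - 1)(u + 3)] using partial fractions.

Using Heaviside cover-up: (1/22)/(u + 1) + (2/1287)/(u - 10) - (1/36)/(u - 1) - (1/52)/(u + 3)


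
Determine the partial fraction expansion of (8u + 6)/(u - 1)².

(8u + 6) = A(u - 1) + B. At u = 1: B = 8·1 + 6 = 14. Coeff of u: A = 8
Result: 8/(u - 1) + 14/(u - 1)²


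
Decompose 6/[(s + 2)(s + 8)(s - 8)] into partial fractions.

Using cover-up method: A = -1/10, B = 1/16, C = 3/80
Result: (-1/10)/(s + 2) + (1/16)/(s + 8) + (3/80)/(s - 8)


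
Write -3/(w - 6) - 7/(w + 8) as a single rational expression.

Common denominator (w - 6)(w + 8). Numerator: -3(w + 8) - 7(w - 6) = (-3w - 24) - (7w - 42) = -10w + 18
Result: (-10w + 18)/[(w - 6)(w + 8)]


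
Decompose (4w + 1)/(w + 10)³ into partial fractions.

(4w + 1) = A(w + 10)² + B(w + 10) + C. At w = -10: C = 4·(-10) + 1 = -39. Coefficients: A = 0, B = 4
Result: 4/(w + 10)² - 39/(w + 10)³


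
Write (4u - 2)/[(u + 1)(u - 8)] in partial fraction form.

At u=-1: A = (4·(-1) - 2)/(-1 - 8) = 2/3. At u=8: B = (4·8 - 2)/(8 + 1) = 10/3
Result: (2/3)/(u + 1) + (10/3)/(u - 8)


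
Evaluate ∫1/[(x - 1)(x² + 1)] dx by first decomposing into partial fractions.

Cover-up at x=1: A = 1/(1²+1) = 1/2. Coeff matching: B = -1/2, C = -1/2. Decomposition: (1/2)/(x - 1) - ((1/2)x + 1/2)/(x² + 1). Integrate: linear → ln, quadratic → (1/2)ln + arctan: (1/2) ln|(x - 1)| - (1/4) ln(x² + 1) - (1/2) arctan(x) + C


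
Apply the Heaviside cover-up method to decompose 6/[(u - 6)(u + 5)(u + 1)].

Cover (u - 6), u=6: P = 6/[(6 + 5)(6 + 1)] = 6/77. Cover (u + 5), u=-5: Q = 6/[(-5 - 6)(-5 + 1)] = 3/22. Cover (u + 1), u=-1: R = 6/[(-1 - 6)(-1 + 5)] = -3/14.
Result: (6/77)/(u - 6) + (3/22)/(u + 5) - (3/14)/(u + 1)


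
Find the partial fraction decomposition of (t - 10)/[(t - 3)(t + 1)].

At t=3: α = (1·3 - 10)/(3 + 1) = -7/4. At t=-1: β = (1·(-1) - 10)/(-1 - 3) = 11/4
Result: (-7/4)/(t - 3) + (11/4)/(t + 1)


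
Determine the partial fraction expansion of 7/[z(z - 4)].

7/z(z - 4) = A/z + B/(z - 4). A = 7/(0 - 4) = -7/4, B = 7/(4 - 0) = 7/4
Result: (-7/4)/z + (7/4)/(z - 4)


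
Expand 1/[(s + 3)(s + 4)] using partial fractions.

1/(s + 3)(s + 4) = P/(s + 3) + Q/(s + 4). P = 1/(-3 + 4) = 1, Q = 1/(-4 + 3) = -1
Result: 1/(s + 3) - 1/(s + 4)


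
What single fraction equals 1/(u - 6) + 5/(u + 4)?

Common denominator (u - 6)(u + 4). Numerator: 1(u + 4) + 5(u - 6) = (u + 4) + (5u - 30) = 6u - 26
Result: (6u - 26)/[(u - 6)(u + 4)]


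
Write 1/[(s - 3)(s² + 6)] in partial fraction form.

Cover-up at s = 3: A = 1/(3² + 6) = 1/15. Then B = -A = -1/15, C = -A·(0 + 3) = -1/5
Result: (1/15)/(s - 3) - ((1/15)s + 1/5)/(s² + 6)


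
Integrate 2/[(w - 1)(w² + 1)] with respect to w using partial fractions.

Cover-up at w=1: α = 2/(1²+1) = 1. Coeff matching: β = -1, γ = -1. Decomposition: 1/(w - 1) - (w + 1)/(w² + 1). Integrate: linear → ln, quadratic → (1/2)ln + arctan: ln|(w - 1)| - (1/2) ln(w² + 1) - arctan(w) + C


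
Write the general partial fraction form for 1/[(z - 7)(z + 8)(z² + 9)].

Two linear + quadratic: α/(z - 7) + β/(z + 8) + (γz + δ)/(z² + 9)


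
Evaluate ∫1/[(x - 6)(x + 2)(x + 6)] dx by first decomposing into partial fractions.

Cover-up: P = 1/96, Q = -1/32, R = 1/48. Decomposition: (1/96)/(x - 6) - (1/32)/(x + 2) + (1/48)/(x + 6). Integrate each term: (1/96) ln|(x - 6)| - (1/32) ln|(x + 2)| + (1/48) ln|(x + 6)| + C


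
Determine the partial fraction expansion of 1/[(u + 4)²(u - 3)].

Cover-up at u=3: R = 1/(3 + 4)² = 1/49. Cover-up at u=-4: Q = 1/(-4 - 3) = -1/7. Comparing u² coeff: P = -R = -1/49
Result: (-1/49)/(u + 4) - (1/7)/(u + 4)² + (1/49)/(u - 3)


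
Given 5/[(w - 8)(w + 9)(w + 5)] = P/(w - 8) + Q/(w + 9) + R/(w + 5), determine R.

Cover-up at w = -5: R = 5/[(-5 - 8)(-5 + 9)] = 5/[(-13)(4)] = -5/52


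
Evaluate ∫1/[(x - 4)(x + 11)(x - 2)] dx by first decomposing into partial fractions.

Cover-up: A = 1/30, B = 1/195, C = -1/26. Decomposition: (1/30)/(x - 4) + (1/195)/(x + 11) - (1/26)/(x - 2). Integrate each term: (1/30) ln|(x - 4)| + (1/195) ln|(x + 11)| - (1/26) ln|(x - 2)| + C


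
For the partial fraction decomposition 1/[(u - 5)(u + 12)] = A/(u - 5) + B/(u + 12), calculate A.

Cover-up at u = 5: A = 1/(5 + 12) = 1/17


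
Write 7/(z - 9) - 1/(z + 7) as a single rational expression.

Common denominator (z - 9)(z + 7). Numerator: 7(z + 7) - 1(z - 9) = (7z + 49) - (z - 9) = 6z + 58
Result: (6z + 58)/[(z - 9)(z + 7)]


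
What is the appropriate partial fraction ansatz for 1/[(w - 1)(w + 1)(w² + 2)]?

Two linear + quadratic: α/(w - 1) + β/(w + 1) + (γw + δ)/(w² + 2)


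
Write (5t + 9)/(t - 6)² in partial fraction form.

(5t + 9) = P(t - 6) + Q. At t = 6: Q = 5·6 + 9 = 39. Coeff of t: P = 5
Result: 5/(t - 6) + 39/(t - 6)²


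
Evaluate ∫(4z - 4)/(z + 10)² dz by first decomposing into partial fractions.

Decompose: α = 4, β = 4·(-10) - 4 = -44, so (4z - 4)/(z + 10)² = 4/(z + 10) - 44/(z + 10)². Integrate: ∫ α/(z + 10) dz = 4 ln|(z + 10)|; ∫ β/(z + 10)² dz = 44/(z + 10). Sum: 4 ln|(z + 10)| + 44/(z + 10) + C


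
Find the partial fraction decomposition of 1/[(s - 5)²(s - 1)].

Cover-up at s=1: R = 1/(1 - 5)² = 1/16. Cover-up at s=5: Q = 1/(5 - 1) = 1/4. Comparing s² coeff: P = -R = -1/16
Result: (-1/16)/(s - 5) + (1/4)/(s - 5)² + (1/16)/(s - 1)


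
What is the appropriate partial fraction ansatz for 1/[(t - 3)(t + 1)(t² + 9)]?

Two linear + quadratic: P/(t - 3) + Q/(t + 1) + (Rt + S)/(t² + 9)


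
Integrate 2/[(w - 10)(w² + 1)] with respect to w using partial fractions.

Cover-up at w=10: A = 2/(10²+1) = 2/101. Coeff matching: B = -2/101, C = -20/101. Decomposition: (2/101)/(w - 10) - ((2/101)w + 20/101)/(w² + 1). Integrate: linear → ln, quadratic → (1/2)ln + arctan: (2/101) ln|(w - 10)| - (1/101) ln(w² + 1) - (20/101) arctan(w) + C


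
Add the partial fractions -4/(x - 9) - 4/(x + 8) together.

Common denominator (x - 9)(x + 8). Numerator: -4(x + 8) - 4(x - 9) = (-4x - 32) - (4x - 36) = -8x + 4
Result: (-8x + 4)/[(x - 9)(x + 8)]


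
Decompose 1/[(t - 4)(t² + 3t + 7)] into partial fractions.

Cover-up at t = 4: α = 1/(4² + 3·4 + 7) = 1/35. Then β = -α = -1/35, γ = -α·(3 + 4) = -1/5
Result: (1/35)/(t - 4) - ((1/35)t + 1/5)/(t² + 3t + 7)


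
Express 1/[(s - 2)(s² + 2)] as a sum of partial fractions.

Cover-up at s = 2: P = 1/(2² + 2) = 1/6. Then Q = -P = -1/6, R = -P·(0 + 2) = -1/3
Result: (1/6)/(s - 2) - ((1/6)s + 1/3)/(s² + 2)


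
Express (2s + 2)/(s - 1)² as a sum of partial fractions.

(2s + 2) = P(s - 1) + Q. At s = 1: Q = 2·1 + 2 = 4. Coeff of s: P = 2
Result: 2/(s - 1) + 4/(s - 1)²


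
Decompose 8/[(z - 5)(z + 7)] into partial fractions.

8/(z - 5)(z + 7) = α/(z - 5) + β/(z + 7). α = 8/(5 + 7) = 2/3, β = 8/(-7 - 5) = -2/3
Result: (2/3)/(z - 5) - (2/3)/(z + 7)


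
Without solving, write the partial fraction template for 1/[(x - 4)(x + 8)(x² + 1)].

Two linear + quadratic: P/(x - 4) + Q/(x + 8) + (Rx + S)/(x² + 1)


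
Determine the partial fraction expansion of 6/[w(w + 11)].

6/w(w + 11) = α/w + β/(w + 11). α = 6/(0 + 11) = 6/11, β = 6/(-11 - 0) = -6/11
Result: (6/11)/w - (6/11)/(w + 11)


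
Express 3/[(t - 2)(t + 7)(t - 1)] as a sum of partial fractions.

Using cover-up method: α = 1/3, β = 1/24, γ = -3/8
Result: (1/3)/(t - 2) + (1/24)/(t + 7) - (3/8)/(t - 1)


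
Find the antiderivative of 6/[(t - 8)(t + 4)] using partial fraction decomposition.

Decompose: 6/[(t - 8)(t + 4)] = (1/2)/(t - 8) - (1/2)/(t + 4). Integrate each term: (1/2) ln|(t - 8)| - (1/2) ln|(t + 4)| + C


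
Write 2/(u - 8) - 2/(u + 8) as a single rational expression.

Common denominator (u - 8)(u + 8). Numerator: 2(u + 8) - 2(u - 8) = (2u + 16) - (2u - 16) = 32
Result: (32)/[(u - 8)(u + 8)]


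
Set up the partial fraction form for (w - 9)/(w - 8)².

Repeated linear factor: A/(w - 8) + B/(w - 8)²


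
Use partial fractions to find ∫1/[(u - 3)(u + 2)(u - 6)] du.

Cover-up: P = -1/15, Q = 1/40, R = 1/24. Decomposition: (-1/15)/(u - 3) + (1/40)/(u + 2) + (1/24)/(u - 6). Integrate each term: (-1/15) ln|(u - 3)| + (1/40) ln|(u + 2)| + (1/24) ln|(u - 6)| + C


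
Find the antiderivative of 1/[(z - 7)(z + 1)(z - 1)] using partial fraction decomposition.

Cover-up: P = 1/48, Q = 1/16, R = -1/12. Decomposition: (1/48)/(z - 7) + (1/16)/(z + 1) - (1/12)/(z - 1). Integrate each term: (1/48) ln|(z - 7)| + (1/16) ln|(z + 1)| - (1/12) ln|(z - 1)| + C


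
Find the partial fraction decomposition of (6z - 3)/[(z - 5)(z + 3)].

At z=5: P = (6·5 - 3)/(5 + 3) = 27/8. At z=-3: Q = (6·(-3) - 3)/(-3 - 5) = 21/8
Result: (27/8)/(z - 5) + (21/8)/(z + 3)


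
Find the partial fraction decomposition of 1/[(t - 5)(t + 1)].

1/(t - 5)(t + 1) = α/(t - 5) + β/(t + 1). α = 1/(5 + 1) = 1/6, β = 1/(-1 - 5) = -1/6
Result: (1/6)/(t - 5) - (1/6)/(t + 1)


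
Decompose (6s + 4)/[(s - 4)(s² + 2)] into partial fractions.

At s=4: P = (6·4 + 4)/(4² + 2) = 14/9. Q = -P = -14/9, R = 6 - 4·P = -2/9
Result: (14/9)/(s - 4) - ((14/9)s + 2/9)/(s² + 2)


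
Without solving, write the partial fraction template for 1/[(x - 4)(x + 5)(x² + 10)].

Two linear + quadratic: A/(x - 4) + B/(x + 5) + (Cx + D)/(x² + 10)


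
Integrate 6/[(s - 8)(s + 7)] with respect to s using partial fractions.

Decompose: 6/[(s - 8)(s + 7)] = (2/5)/(s - 8) - (2/5)/(s + 7). Integrate each term: (2/5) ln|(s - 8)| - (2/5) ln|(s + 7)| + C


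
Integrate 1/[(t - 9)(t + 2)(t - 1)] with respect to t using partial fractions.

Cover-up: A = 1/88, B = 1/33, C = -1/24. Decomposition: (1/88)/(t - 9) + (1/33)/(t + 2) - (1/24)/(t - 1). Integrate each term: (1/88) ln|(t - 9)| + (1/33) ln|(t + 2)| - (1/24) ln|(t - 1)| + C


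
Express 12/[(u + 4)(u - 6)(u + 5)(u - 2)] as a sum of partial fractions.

Using Heaviside cover-up: (1/5)/(u + 4) + (3/110)/(u - 6) - (12/77)/(u + 5) - (1/14)/(u - 2)


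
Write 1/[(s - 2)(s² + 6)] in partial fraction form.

Cover-up at s = 2: α = 1/(2² + 6) = 1/10. Then β = -α = -1/10, γ = -α·(0 + 2) = -1/5
Result: (1/10)/(s - 2) - ((1/10)s + 1/5)/(s² + 6)


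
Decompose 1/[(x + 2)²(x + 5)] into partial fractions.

Cover-up at x=-5: R = 1/(-5 + 2)² = 1/9. Cover-up at x=-2: Q = 1/(-2 + 5) = 1/3. Comparing x² coeff: P = -R = -1/9
Result: (-1/9)/(x + 2) + (1/3)/(x + 2)² + (1/9)/(x + 5)


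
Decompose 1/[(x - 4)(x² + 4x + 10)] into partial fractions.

Cover-up at x = 4: α = 1/(4² + 4·4 + 10) = 1/42. Then β = -α = -1/42, γ = -α·(4 + 4) = -4/21
Result: (1/42)/(x - 4) - ((1/42)x + 4/21)/(x² + 4x + 10)


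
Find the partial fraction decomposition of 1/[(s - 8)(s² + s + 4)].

Cover-up at s = 8: α = 1/(8² + 1·8 + 4) = 1/76. Then β = -α = -1/76, γ = -α·(1 + 8) = -9/76
Result: (1/76)/(s - 8) - ((1/76)s + 9/76)/(s² + s + 4)


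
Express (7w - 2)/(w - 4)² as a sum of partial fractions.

(7w - 2) = α(w - 4) + β. At w = 4: β = 7·4 - 2 = 26. Coeff of w: α = 7
Result: 7/(w - 4) + 26/(w - 4)²


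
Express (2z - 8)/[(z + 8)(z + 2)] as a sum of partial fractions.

At z=-8: P = (2·(-8) - 8)/(-8 + 2) = 4. At z=-2: Q = (2·(-2) - 8)/(-2 + 8) = -2
Result: 4/(z + 8) - 2/(z + 2)


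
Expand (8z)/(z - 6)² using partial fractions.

(8z) = A(z - 6) + B. At z = 6: B = 8·6 + 0 = 48. Coeff of z: A = 8
Result: 8/(z - 6) + 48/(z - 6)²


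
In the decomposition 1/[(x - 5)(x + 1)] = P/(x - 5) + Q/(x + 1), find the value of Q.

Cover-up at x = -1: Q = 1/(-1 - 5) = -1/6


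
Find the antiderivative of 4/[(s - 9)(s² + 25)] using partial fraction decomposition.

Cover-up at s=9: A = 4/(9²+25) = 2/53. Coeff matching: B = -2/53, C = -18/53. Decomposition: (2/53)/(s - 9) - ((2/53)s + 18/53)/(s² + 25). Integrate: linear → ln, quadratic → (1/2)ln + arctan: (2/53) ln|(s - 9)| - (1/53) ln(s² + 25) - (18/265) arctan(s/5) + C


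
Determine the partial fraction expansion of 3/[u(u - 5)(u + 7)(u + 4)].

Using Heaviside cover-up: (-3/140)/u + (1/180)/(u - 5) - (1/84)/(u + 7) + (1/36)/(u + 4)


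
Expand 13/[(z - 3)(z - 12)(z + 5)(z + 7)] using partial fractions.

Using Heaviside cover-up: (-13/720)/(z - 3) + (13/2907)/(z - 12) + (13/272)/(z + 5) - (13/380)/(z + 7)


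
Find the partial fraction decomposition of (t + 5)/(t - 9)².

(t + 5) = A(t - 9) + B. At t = 9: B = 1·9 + 5 = 14. Coeff of t: A = 1
Result: 1/(t - 9) + 14/(t - 9)²


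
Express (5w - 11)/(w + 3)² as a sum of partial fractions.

(5w - 11) = P(w + 3) + Q. At w = -3: Q = 5·(-3) - 11 = -26. Coeff of w: P = 5
Result: 5/(w + 3) - 26/(w + 3)²


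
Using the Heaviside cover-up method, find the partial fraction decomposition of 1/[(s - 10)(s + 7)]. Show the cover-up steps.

Cover (s - 10): set s=10, get α = 1/(10 + 7) = 1/17. Cover (s + 7): set s=-7, get β = 1/(-7 - 10) = -1/17.
Result: (1/17)/(s - 10) - (1/17)/(s + 7)


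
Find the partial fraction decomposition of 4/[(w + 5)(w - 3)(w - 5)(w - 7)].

Using Heaviside cover-up: (-1/240)/(w + 5) + (1/16)/(w - 3) - (1/10)/(w - 5) + (1/24)/(w - 7)


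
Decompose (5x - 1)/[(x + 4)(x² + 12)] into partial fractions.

At x=-4: α = (5·(-4) - 1)/((-4)² + 12) = -3/4. β = -α = 3/4, γ = 5 - (-4)·α = 2
Result: (-3/4)/(x + 4) + ((3/4)x + 2)/(x² + 12)


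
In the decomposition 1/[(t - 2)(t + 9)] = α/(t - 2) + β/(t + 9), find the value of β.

Cover-up at t = -9: β = 1/(-9 - 2) = -1/11


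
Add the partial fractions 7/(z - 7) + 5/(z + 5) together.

Common denominator (z - 7)(z + 5). Numerator: 7(z + 5) + 5(z - 7) = (7z + 35) + (5z - 35) = 12z
Result: (12z)/[(z - 7)(z + 5)]


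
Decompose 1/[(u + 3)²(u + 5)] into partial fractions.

Cover-up at u=-5: γ = 1/(-5 + 3)² = 1/4. Cover-up at u=-3: β = 1/(-3 + 5) = 1/2. Comparing u² coeff: α = -γ = -1/4
Result: (-1/4)/(u + 3) + (1/2)/(u + 3)² + (1/4)/(u + 5)


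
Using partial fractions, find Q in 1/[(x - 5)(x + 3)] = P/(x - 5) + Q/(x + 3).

Cover-up at x = -3: Q = 1/(-3 - 5) = -1/8


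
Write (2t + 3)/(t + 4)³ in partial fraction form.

(2t + 3) = α(t + 4)² + β(t + 4) + γ. At t = -4: γ = 2·(-4) + 3 = -5. Coefficients: α = 0, β = 2
Result: 2/(t + 4)² - 5/(t + 4)³


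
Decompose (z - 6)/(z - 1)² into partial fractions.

(z - 6) = P(z - 1) + Q. At z = 1: Q = 1·1 - 6 = -5. Coeff of z: P = 1
Result: 1/(z - 1) - 5/(z - 1)²


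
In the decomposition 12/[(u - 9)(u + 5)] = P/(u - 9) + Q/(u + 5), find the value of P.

Cover-up at u = 9: P = 12/(9 + 5) = 12/14 = 6/7


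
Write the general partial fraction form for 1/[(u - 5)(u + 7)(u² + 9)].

Two linear + quadratic: α/(u - 5) + β/(u + 7) + (γu + δ)/(u² + 9)


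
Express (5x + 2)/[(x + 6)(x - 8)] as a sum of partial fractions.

At x=-6: α = (5·(-6) + 2)/(-6 - 8) = 2. At x=8: β = (5·8 + 2)/(8 + 6) = 3
Result: 2/(x + 6) + 3/(x - 8)


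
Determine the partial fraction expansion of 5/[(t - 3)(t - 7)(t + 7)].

Using cover-up method: P = -1/8, Q = 5/56, R = 1/28
Result: (-1/8)/(t - 3) + (5/56)/(t - 7) + (1/28)/(t + 7)


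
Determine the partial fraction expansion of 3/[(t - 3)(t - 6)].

3/(t - 3)(t - 6) = A/(t - 3) + B/(t - 6). A = 3/(3 - 6) = -1, B = 3/(6 - 3) = 1
Result: -1/(t - 3) + 1/(t - 6)


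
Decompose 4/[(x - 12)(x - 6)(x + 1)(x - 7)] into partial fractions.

Using Heaviside cover-up: (2/195)/(x - 12) + (2/21)/(x - 6) - (1/182)/(x + 1) - (1/10)/(x - 7)


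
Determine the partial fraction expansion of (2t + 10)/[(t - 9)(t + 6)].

At t=9: A = (2·9 + 10)/(9 + 6) = 28/15. At t=-6: B = (2·(-6) + 10)/(-6 - 9) = 2/15
Result: (28/15)/(t - 9) + (2/15)/(t + 6)


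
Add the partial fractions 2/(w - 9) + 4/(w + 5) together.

Common denominator (w - 9)(w + 5). Numerator: 2(w + 5) + 4(w - 9) = (2w + 10) + (4w - 36) = 6w - 26
Result: (6w - 26)/[(w - 9)(w + 5)]


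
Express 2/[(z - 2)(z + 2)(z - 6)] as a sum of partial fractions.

Using cover-up method: α = -1/8, β = 1/16, γ = 1/16
Result: (-1/8)/(z - 2) + (1/16)/(z + 2) + (1/16)/(z - 6)


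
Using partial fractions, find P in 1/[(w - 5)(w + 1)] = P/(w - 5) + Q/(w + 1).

Cover-up at w = 5: P = 1/(5 + 1) = 1/6


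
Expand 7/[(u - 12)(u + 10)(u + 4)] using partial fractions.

Using cover-up method: P = 7/352, Q = 7/132, R = -7/96
Result: (7/352)/(u - 12) + (7/132)/(u + 10) - (7/96)/(u + 4)


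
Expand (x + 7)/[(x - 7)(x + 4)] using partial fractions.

At x=7: A = (1·7 + 7)/(7 + 4) = 14/11. At x=-4: B = (1·(-4) + 7)/(-4 - 7) = -3/11
Result: (14/11)/(x - 7) - (3/11)/(x + 4)


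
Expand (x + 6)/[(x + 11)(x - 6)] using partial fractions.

At x=-11: α = (1·(-11) + 6)/(-11 - 6) = 5/17. At x=6: β = (1·6 + 6)/(6 + 11) = 12/17
Result: (5/17)/(x + 11) + (12/17)/(x - 6)


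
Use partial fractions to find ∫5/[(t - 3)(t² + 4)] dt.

Cover-up at t=3: A = 5/(3²+4) = 5/13. Coeff matching: B = -5/13, C = -15/13. Decomposition: (5/13)/(t - 3) - ((5/13)t + 15/13)/(t² + 4). Integrate: linear → ln, quadratic → (1/2)ln + arctan: (5/13) ln|(t - 3)| - (5/26) ln(t² + 4) - (15/26) arctan(t/2) + C


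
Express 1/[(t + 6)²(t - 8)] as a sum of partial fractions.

Cover-up at t=8: γ = 1/(8 + 6)² = 1/196. Cover-up at t=-6: β = 1/(-6 - 8) = -1/14. Comparing t² coeff: α = -γ = -1/196
Result: (-1/196)/(t + 6) - (1/14)/(t + 6)² + (1/196)/(t - 8)


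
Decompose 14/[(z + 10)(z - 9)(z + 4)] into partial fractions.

Using cover-up method: α = 7/57, β = 14/247, γ = -7/39
Result: (7/57)/(z + 10) + (14/247)/(z - 9) - (7/39)/(z + 4)


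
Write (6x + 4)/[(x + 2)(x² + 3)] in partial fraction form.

At x=-2: P = (6·(-2) + 4)/((-2)² + 3) = -8/7. Q = -P = 8/7, R = 6 - (-2)·P = 26/7
Result: (-8/7)/(x + 2) + ((8/7)x + 26/7)/(x² + 3)


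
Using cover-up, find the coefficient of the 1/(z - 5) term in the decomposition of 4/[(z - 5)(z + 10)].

Cover (z - 5), set z=5: 4/((z + 10) at z=5) = 4/(15) = 4/15


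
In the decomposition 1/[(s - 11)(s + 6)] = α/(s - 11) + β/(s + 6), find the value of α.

Cover-up at s = 11: α = 1/(11 + 6) = 1/17


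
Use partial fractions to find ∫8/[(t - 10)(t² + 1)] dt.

Cover-up at t=10: A = 8/(10²+1) = 8/101. Coeff matching: B = -8/101, C = -80/101. Decomposition: (8/101)/(t - 10) - ((8/101)t + 80/101)/(t² + 1). Integrate: linear → ln, quadratic → (1/2)ln + arctan: (8/101) ln|(t - 10)| - (4/101) ln(t² + 1) - (80/101) arctan(t) + C


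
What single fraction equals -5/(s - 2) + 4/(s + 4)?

Common denominator (s - 2)(s + 4). Numerator: -5(s + 4) + 4(s - 2) = (-5s - 20) + (4s - 8) = -s - 28
Result: (-s - 28)/[(s - 2)(s + 4)]


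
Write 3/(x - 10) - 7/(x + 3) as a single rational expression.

Common denominator (x - 10)(x + 3). Numerator: 3(x + 3) - 7(x - 10) = (3x + 9) - (7x - 70) = -4x + 79
Result: (-4x + 79)/[(x - 10)(x + 3)]


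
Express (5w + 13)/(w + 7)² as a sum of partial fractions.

(5w + 13) = P(w + 7) + Q. At w = -7: Q = 5·(-7) + 13 = -22. Coeff of w: P = 5
Result: 5/(w + 7) - 22/(w + 7)²


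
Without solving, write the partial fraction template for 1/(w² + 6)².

Repeated quadratic factor: (αw + β)/(w² + 6) + (γw + δ)/(w² + 6)²


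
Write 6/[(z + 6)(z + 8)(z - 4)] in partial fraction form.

Using cover-up method: A = -3/10, B = 1/4, C = 1/20
Result: (-3/10)/(z + 6) + (1/4)/(z + 8) + (1/20)/(z - 4)


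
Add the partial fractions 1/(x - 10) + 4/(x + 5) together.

Common denominator (x - 10)(x + 5). Numerator: 1(x + 5) + 4(x - 10) = (x + 5) + (4x - 40) = 5x - 35
Result: (5x - 35)/[(x - 10)(x + 5)]


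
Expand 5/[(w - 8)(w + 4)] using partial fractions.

5/(w - 8)(w + 4) = A/(w - 8) + B/(w + 4). A = 5/(8 + 4) = 5/12, B = 5/(-4 - 8) = -5/12
Result: (5/12)/(w - 8) - (5/12)/(w + 4)


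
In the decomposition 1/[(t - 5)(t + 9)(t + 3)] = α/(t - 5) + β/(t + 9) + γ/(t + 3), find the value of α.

Cover-up at t = 5: α = 1/[(5 + 9)(5 + 3)] = 1/[(14)(8)] = 1/112


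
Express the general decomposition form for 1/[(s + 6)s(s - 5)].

Three distinct linear factors: P/(s + 6) + Q/s + R/(s - 5)


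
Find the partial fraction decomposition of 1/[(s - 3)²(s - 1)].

Cover-up at s=1: C = 1/(1 - 3)² = 1/4. Cover-up at s=3: B = 1/(3 - 1) = 1/2. Comparing s² coeff: A = -C = -1/4
Result: (-1/4)/(s - 3) + (1/2)/(s - 3)² + (1/4)/(s - 1)


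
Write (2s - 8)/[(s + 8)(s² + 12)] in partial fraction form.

At s=-8: P = (2·(-8) - 8)/((-8)² + 12) = -6/19. Q = -P = 6/19, R = 2 - (-8)·P = -10/19
Result: (-6/19)/(s + 8) + ((6/19)s - 10/19)/(s² + 12)


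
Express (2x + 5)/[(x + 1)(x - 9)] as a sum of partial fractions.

At x=-1: P = (2·(-1) + 5)/(-1 - 9) = -3/10. At x=9: Q = (2·9 + 5)/(9 + 1) = 23/10
Result: (-3/10)/(x + 1) + (23/10)/(x - 9)


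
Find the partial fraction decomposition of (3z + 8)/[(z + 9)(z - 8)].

At z=-9: A = (3·(-9) + 8)/(-9 - 8) = 19/17. At z=8: B = (3·8 + 8)/(8 + 9) = 32/17
Result: (19/17)/(z + 9) + (32/17)/(z - 8)


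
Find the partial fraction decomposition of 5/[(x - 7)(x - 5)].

5/(x - 7)(x - 5) = α/(x - 7) + β/(x - 5). α = 5/(7 - 5) = 5/2, β = 5/(5 - 7) = -5/2
Result: (5/2)/(x - 7) - (5/2)/(x - 5)


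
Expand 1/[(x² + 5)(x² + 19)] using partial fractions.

Coefficient matching gives α = γ = 0, β = 1/(19-5) = 1/14, δ = -β = -1/14
Result: (1/14)/(x² + 5) - (1/14)/(x² + 19)


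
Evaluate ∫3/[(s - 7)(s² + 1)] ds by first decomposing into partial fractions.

Cover-up at s=7: P = 3/(7²+1) = 3/50. Coeff matching: Q = -3/50, R = -21/50. Decomposition: (3/50)/(s - 7) - ((3/50)s + 21/50)/(s² + 1). Integrate: linear → ln, quadratic → (1/2)ln + arctan: (3/50) ln|(s - 7)| - (3/100) ln(s² + 1) - (21/50) arctan(s) + C


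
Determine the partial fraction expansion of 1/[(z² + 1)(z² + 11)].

Coefficient matching gives P = R = 0, Q = 1/(11-1) = 1/10, S = -Q = -1/10
Result: (1/10)/(z² + 1) - (1/10)/(z² + 11)


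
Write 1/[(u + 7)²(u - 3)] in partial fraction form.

Cover-up at u=3: γ = 1/(3 + 7)² = 1/100. Cover-up at u=-7: β = 1/(-7 - 3) = -1/10. Comparing u² coeff: α = -γ = -1/100
Result: (-1/100)/(u + 7) - (1/10)/(u + 7)² + (1/100)/(u - 3)


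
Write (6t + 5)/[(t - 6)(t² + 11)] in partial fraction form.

At t=6: P = (6·6 + 5)/(6² + 11) = 41/47. Q = -P = -41/47, R = 6 - 6·P = 36/47
Result: (41/47)/(t - 6) - ((41/47)t - 36/47)/(t² + 11)


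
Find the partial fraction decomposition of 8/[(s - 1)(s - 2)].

8/(s - 1)(s - 2) = A/(s - 1) + B/(s - 2). A = 8/(1 - 2) = -8, B = 8/(2 - 1) = 8
Result: -8/(s - 1) + 8/(s - 2)


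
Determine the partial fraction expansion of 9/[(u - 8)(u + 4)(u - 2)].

Using cover-up method: α = 1/8, β = 1/8, γ = -1/4
Result: (1/8)/(u - 8) + (1/8)/(u + 4) - (1/4)/(u - 2)


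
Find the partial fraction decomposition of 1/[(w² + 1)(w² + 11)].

Coefficient matching gives A = C = 0, B = 1/(11-1) = 1/10, D = -B = -1/10
Result: (1/10)/(w² + 1) - (1/10)/(w² + 11)


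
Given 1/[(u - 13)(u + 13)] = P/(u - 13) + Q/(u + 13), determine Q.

Cover-up at u = -13: Q = 1/(-13 - 13) = -1/26


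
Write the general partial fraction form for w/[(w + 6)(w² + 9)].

Linear + irreducible quadratic: A/(w + 6) + (Bw + C)/(w² + 9)


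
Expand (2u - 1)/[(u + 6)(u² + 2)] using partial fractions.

At u=-6: P = (2·(-6) - 1)/((-6)² + 2) = -13/38. Q = -P = 13/38, R = 2 - (-6)·P = -1/19
Result: (-13/38)/(u + 6) + ((13/38)u - 1/19)/(u² + 2)


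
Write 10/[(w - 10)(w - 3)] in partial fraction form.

10/(w - 10)(w - 3) = A/(w - 10) + B/(w - 3). A = 10/(10 - 3) = 10/7, B = 10/(3 - 10) = -10/7
Result: (10/7)/(w - 10) - (10/7)/(w - 3)


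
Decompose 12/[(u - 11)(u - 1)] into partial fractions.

12/(u - 11)(u - 1) = P/(u - 11) + Q/(u - 1). P = 12/(11 - 1) = 6/5, Q = 12/(1 - 11) = -6/5
Result: (6/5)/(u - 11) - (6/5)/(u - 1)


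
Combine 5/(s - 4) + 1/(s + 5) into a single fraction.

Common denominator (s - 4)(s + 5). Numerator: 5(s + 5) + 1(s - 4) = (5s + 25) + (s - 4) = 6s + 21
Result: (6s + 21)/[(s - 4)(s + 5)]


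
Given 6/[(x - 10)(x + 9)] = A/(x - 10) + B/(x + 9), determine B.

Cover-up at x = -9: B = 6/(-9 - 10) = -6/19


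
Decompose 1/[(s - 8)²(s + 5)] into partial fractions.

Cover-up at s=-5: R = 1/(-5 - 8)² = 1/169. Cover-up at s=8: Q = 1/(8 + 5) = 1/13. Comparing s² coeff: P = -R = -1/169
Result: (-1/169)/(s - 8) + (1/13)/(s - 8)² + (1/169)/(s + 5)


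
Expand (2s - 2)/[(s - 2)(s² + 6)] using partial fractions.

At s=2: P = (2·2 - 2)/(2² + 6) = 1/5. Q = -P = -1/5, R = 2 - 2·P = 8/5
Result: (1/5)/(s - 2) - ((1/5)s - 8/5)/(s² + 6)


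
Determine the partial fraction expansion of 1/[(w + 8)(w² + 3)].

Cover-up at w = -8: P = 1/((-8)² + 3) = 1/67. Then Q = -P = -1/67, R = -P·(0 - 8) = 8/67
Result: (1/67)/(w + 8) - ((1/67)w - 8/67)/(w² + 3)


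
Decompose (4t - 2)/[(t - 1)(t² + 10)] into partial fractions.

At t=1: P = (4·1 - 2)/(1² + 10) = 2/11. Q = -P = -2/11, R = 4 - 1·P = 42/11
Result: (2/11)/(t - 1) - ((2/11)t - 42/11)/(t² + 10)


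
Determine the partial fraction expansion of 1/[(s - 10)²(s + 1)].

Cover-up at s=-1: R = 1/(-1 - 10)² = 1/121. Cover-up at s=10: Q = 1/(10 + 1) = 1/11. Comparing s² coeff: P = -R = -1/121
Result: (-1/121)/(s - 10) + (1/11)/(s - 10)² + (1/121)/(s + 1)


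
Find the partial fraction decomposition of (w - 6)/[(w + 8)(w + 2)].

At w=-8: P = (1·(-8) - 6)/(-8 + 2) = 7/3. At w=-2: Q = (1·(-2) - 6)/(-2 + 8) = -4/3
Result: (7/3)/(w + 8) - (4/3)/(w + 2)


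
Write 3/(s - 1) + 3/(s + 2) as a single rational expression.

Common denominator (s - 1)(s + 2). Numerator: 3(s + 2) + 3(s - 1) = (3s + 6) + (3s - 3) = 6s + 3
Result: (6s + 3)/[(s - 1)(s + 2)]


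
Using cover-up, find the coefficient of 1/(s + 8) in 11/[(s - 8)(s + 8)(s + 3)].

Cover (s + 8), set s=-8: 11/[(-8 - 8)(-8 + 3)] = 11/80


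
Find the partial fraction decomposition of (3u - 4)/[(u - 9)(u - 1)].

At u=9: A = (3·9 - 4)/(9 - 1) = 23/8. At u=1: B = (3·1 - 4)/(1 - 9) = 1/8
Result: (23/8)/(u - 9) + (1/8)/(u - 1)


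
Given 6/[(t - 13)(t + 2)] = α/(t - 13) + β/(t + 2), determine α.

Cover-up at t = 13: α = 6/(13 + 2) = 6/15 = 2/5


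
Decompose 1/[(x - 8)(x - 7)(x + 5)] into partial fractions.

Using cover-up method: A = 1/13, B = -1/12, C = 1/156
Result: (1/13)/(x - 8) - (1/12)/(x - 7) + (1/156)/(x + 5)


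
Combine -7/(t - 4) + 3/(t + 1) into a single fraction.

Common denominator (t - 4)(t + 1). Numerator: -7(t + 1) + 3(t - 4) = (-7t - 7) + (3t - 12) = -4t - 19
Result: (-4t - 19)/[(t - 4)(t + 1)]


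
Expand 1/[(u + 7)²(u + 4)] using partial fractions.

Cover-up at u=-4: R = 1/(-4 + 7)² = 1/9. Cover-up at u=-7: Q = 1/(-7 + 4) = -1/3. Comparing u² coeff: P = -R = -1/9
Result: (-1/9)/(u + 7) - (1/3)/(u + 7)² + (1/9)/(u + 4)


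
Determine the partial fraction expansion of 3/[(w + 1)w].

3/(w + 1)w = α/(w + 1) + β/w. α = 3/(-1 - 0) = -3, β = 3/(0 + 1) = 3
Result: -3/(w + 1) + 3/w


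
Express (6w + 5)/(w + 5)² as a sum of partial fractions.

(6w + 5) = A(w + 5) + B. At w = -5: B = 6·(-5) + 5 = -25. Coeff of w: A = 6
Result: 6/(w + 5) - 25/(w + 5)²
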